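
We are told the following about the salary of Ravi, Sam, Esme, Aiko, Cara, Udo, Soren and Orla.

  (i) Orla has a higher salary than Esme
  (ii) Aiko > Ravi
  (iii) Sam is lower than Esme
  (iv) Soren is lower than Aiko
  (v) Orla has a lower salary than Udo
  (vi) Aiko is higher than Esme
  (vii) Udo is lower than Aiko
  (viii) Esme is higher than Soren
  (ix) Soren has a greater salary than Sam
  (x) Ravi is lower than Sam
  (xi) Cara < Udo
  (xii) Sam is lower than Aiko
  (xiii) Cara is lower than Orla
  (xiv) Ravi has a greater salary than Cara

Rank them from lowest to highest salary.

The consecutive links are each given: Cara < Ravi; Ravi < Sam; Sam < Soren; Soren < Esme; Esme < Orla; Orla < Udo; Udo < Aiko.

Cara < Ravi < Sam < Soren < Esme < Orla < Udo < Aiko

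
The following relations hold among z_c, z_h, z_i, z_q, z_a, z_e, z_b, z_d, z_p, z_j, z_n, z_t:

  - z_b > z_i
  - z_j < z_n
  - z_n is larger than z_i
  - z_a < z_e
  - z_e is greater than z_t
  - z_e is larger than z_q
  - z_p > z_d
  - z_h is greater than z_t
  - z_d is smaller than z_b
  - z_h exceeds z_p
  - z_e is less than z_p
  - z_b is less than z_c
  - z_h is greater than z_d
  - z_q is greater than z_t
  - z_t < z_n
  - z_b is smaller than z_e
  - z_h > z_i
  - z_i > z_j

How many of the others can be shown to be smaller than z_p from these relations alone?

The elements the relations force below z_p are z_t, z_q, z_a, z_j, z_i, z_d, z_b, z_e — no chain reaches any other.
That is 8.

8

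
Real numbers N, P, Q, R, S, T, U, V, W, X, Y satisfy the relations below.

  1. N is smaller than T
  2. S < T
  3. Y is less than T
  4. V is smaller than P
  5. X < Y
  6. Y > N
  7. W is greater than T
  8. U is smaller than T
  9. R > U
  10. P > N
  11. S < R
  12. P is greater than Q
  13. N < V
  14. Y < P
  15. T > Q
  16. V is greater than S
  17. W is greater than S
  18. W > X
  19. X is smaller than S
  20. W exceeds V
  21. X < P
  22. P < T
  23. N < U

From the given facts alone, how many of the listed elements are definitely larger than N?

From N the given relations immediately reach U, V, Y, P, T.
From those, R, W — 7 in total.
No other element is forced above N by the given relations, so the count is 7.

7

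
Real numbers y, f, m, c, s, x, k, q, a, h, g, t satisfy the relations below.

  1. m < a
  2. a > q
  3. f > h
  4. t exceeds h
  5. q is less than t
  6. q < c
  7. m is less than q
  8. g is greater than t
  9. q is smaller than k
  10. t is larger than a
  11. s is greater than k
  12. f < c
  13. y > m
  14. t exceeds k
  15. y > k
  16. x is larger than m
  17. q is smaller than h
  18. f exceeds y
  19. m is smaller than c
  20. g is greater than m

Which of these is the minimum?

m

q is not least since m < q; h is not least since q < h; k is not least since q < k; y is not least since k < y; f is not least since h < f; s is not least since k < s; a is not least since m < a; t is not least since h < t; g is not least since t < g; c is not least since f < c; x is not least since m < x.
Only m has nothing below it, so m is the minimum.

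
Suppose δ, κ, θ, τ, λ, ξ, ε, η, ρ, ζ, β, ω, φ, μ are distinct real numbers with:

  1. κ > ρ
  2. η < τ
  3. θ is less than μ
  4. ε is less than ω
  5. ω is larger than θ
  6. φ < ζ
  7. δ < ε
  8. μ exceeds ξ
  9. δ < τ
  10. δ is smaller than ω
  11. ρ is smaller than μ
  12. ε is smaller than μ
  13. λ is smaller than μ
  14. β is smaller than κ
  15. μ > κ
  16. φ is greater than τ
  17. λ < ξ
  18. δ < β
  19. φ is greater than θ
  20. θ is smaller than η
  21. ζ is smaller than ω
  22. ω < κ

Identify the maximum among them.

μ

Chaining downward from μ: directly below it, λ, θ, ρ, ε, ξ, κ; then δ, β, ω; then ζ; then φ; then τ; then η.
That covers every other element, and nothing is given above μ, so μ is the maximum.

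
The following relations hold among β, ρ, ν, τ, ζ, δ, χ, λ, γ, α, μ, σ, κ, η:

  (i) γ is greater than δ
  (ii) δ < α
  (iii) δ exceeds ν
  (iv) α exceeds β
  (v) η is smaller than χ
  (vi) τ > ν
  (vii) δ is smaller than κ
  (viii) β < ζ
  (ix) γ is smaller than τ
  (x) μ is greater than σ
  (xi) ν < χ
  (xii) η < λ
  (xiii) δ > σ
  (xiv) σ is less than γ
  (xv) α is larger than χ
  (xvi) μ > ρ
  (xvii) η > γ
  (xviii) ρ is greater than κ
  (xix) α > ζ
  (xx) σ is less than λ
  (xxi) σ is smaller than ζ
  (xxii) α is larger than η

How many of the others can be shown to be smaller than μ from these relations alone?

From μ the given relations immediately reach σ, ρ.
From those, κ — 3 in total.
From those, δ — 4 in total.
From those, ν — 5 in total.
Nothing else is reachable below μ; 5 in all.

5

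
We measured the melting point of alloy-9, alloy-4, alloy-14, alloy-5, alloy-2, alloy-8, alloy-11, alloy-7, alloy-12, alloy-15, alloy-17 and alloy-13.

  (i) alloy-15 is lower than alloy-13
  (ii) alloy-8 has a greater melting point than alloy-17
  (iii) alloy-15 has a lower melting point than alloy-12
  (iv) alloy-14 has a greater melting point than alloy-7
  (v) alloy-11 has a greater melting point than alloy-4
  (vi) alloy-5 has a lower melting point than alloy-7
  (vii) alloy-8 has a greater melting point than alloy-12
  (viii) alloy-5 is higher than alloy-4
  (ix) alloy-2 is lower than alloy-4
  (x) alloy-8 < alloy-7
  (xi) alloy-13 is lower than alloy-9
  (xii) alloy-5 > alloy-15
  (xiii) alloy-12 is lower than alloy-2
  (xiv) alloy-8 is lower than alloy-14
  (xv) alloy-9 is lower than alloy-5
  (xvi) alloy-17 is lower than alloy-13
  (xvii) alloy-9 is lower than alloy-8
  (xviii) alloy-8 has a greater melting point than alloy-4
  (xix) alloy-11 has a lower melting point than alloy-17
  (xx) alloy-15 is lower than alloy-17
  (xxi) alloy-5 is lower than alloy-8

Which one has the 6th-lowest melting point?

alloy-17

Piecing the relations together gives one ordering: alloy-15 < alloy-12 < alloy-2 < alloy-4 < alloy-11 < alloy-17 < alloy-13 < alloy-9 < alloy-5 < alloy-8 < alloy-7 < alloy-14.
The 6th smallest is alloy-17.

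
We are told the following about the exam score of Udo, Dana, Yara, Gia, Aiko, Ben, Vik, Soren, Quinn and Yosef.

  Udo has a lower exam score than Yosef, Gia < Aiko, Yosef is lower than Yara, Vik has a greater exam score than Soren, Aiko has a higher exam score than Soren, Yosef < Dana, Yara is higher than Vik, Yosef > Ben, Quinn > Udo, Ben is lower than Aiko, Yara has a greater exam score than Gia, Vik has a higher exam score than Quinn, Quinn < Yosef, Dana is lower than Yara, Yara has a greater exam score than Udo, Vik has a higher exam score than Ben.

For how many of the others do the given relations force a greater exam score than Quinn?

4

From Quinn the given relations immediately reach Yosef, Vik.
From those, Dana, Yara — 4 in total.
Nothing else is reachable above Quinn; 4 in all.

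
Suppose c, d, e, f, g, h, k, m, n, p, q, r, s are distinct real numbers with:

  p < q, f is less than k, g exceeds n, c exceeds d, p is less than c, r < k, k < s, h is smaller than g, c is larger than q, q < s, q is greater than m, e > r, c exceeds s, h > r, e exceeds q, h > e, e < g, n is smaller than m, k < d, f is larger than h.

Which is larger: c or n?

Chaining the given relations: n < m < q < e < h < f < k < s < c.
So n < c; c is the larger of the two.

c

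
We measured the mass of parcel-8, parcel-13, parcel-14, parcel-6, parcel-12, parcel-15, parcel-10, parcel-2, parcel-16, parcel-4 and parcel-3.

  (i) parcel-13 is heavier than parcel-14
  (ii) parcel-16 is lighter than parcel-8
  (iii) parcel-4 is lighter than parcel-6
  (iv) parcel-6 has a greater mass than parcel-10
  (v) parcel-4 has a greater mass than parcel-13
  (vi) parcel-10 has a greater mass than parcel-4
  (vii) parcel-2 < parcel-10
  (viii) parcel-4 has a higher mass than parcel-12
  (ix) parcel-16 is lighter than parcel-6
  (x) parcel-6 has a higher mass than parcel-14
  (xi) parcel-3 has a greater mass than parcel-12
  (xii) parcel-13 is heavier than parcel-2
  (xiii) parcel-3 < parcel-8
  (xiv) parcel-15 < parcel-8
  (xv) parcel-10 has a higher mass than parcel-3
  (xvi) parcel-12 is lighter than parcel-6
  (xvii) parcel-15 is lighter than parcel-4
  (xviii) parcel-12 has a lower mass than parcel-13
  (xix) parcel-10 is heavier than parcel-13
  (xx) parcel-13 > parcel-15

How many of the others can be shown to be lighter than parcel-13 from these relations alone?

4

Directly below parcel-13: parcel-15, parcel-12, parcel-14, parcel-2.
Nothing else is reachable below parcel-13; 4 in all.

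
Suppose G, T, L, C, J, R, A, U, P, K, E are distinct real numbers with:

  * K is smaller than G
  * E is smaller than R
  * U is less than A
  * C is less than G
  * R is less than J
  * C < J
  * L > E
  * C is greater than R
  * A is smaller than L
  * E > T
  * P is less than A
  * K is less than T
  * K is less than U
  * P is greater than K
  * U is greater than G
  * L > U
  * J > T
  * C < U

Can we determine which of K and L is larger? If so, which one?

K < T and T < E give K < E.
Then E < R extends the chain to R.
Then R < C extends the chain to C.
Then C < G extends the chain to G.
With G < U: K < T < E < R < C < G < U.
Then U < A extends the chain to A.
With A < L: K < T < E < R < C < G < U < A < L.
So L is larger.

L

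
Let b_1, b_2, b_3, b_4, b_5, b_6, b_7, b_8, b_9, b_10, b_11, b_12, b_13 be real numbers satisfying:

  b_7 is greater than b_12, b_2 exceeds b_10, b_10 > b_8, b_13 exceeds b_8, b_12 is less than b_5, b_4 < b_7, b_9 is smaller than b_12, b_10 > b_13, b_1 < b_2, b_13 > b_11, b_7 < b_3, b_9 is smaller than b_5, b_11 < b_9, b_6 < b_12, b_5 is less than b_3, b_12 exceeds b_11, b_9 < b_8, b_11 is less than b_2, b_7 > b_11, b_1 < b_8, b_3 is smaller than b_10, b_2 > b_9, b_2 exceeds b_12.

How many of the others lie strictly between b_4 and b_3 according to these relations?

The relations place b_4 below b_3. An element lies strictly between them when it is forced above b_4 and also forced below b_3.
Above b_4: {b_7, b_10, b_2}. Below b_3: {b_6, b_11, b_9, b_12, b_7, b_5}.
Intersection: {b_7} — 1.

1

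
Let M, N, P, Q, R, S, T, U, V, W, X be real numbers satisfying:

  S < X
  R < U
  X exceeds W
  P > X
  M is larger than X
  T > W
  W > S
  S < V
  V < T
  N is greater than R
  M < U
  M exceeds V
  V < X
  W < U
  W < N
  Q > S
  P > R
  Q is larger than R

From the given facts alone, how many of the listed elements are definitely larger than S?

Directly above S: W, V, X, Q.
One step further: M, U, N, P, T (9 so far).
Nothing else is reachable above S; 9 in all.

9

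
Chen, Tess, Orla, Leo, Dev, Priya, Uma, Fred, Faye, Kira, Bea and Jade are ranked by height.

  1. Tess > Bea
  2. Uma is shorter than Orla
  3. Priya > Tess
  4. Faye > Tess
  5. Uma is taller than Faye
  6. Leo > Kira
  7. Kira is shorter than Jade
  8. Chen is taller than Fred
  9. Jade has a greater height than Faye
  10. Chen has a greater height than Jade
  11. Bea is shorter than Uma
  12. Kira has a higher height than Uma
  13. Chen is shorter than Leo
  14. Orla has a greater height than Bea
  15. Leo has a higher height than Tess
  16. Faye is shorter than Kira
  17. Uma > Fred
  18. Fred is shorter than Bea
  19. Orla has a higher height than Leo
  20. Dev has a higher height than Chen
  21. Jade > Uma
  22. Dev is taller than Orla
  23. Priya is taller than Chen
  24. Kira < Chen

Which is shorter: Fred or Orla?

Chaining the given relations: Fred < Bea < Tess < Faye < Uma < Kira < Jade < Chen < Leo < Orla.
So Fred < Orla; Fred is the shorter of the two.

Fred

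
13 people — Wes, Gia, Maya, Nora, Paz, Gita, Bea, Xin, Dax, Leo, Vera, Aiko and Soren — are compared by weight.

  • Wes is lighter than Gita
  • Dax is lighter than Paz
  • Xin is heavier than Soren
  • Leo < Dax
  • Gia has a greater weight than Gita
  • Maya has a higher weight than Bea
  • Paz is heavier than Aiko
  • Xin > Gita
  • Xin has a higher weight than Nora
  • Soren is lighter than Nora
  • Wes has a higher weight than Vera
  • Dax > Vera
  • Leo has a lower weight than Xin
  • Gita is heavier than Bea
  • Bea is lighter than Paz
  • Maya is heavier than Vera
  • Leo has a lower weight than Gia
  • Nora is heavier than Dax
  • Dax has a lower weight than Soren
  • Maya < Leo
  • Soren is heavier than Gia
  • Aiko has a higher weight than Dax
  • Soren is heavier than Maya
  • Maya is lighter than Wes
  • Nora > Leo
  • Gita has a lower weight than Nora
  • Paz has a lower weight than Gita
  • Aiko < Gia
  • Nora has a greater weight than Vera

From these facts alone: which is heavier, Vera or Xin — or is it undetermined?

Xin

Link the given pairs in sequence: Vera < Maya; Maya < Leo; Leo < Dax; Dax < Aiko; Aiko < Paz; Paz < Gita; Gita < Gia; Gia < Soren; Soren < Nora; Nora < Xin.
Chaining these gives Vera < Maya < Leo < Dax < Aiko < Paz < Gita < Gia < Soren < Nora < Xin.
So Xin is heavier.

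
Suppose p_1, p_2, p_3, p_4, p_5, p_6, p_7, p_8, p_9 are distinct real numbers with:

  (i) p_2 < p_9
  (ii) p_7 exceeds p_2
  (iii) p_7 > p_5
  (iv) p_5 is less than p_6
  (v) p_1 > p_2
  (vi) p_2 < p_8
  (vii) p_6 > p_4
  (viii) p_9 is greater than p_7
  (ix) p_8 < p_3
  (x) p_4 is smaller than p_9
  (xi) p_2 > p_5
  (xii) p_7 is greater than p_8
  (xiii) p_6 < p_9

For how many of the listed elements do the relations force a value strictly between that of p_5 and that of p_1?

The relations place p_5 below p_1. An element lies strictly between them when it is forced above p_5 and also forced below p_1.
Above p_5: {p_2, p_8, p_6, p_7, p_9, p_3}. Below p_1: {p_2}.
Intersection: {p_2} — 1.

1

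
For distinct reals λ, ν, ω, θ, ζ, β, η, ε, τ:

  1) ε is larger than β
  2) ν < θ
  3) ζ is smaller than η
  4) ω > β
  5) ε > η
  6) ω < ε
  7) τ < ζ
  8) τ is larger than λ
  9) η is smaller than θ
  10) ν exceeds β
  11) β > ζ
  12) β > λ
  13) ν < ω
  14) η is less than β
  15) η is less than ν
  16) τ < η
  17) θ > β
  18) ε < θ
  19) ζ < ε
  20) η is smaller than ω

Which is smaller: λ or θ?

λ

Following the relations from λ: λ < τ < ζ < η < β < ν < ω < ε < θ.
So λ < θ; λ is the smaller of the two.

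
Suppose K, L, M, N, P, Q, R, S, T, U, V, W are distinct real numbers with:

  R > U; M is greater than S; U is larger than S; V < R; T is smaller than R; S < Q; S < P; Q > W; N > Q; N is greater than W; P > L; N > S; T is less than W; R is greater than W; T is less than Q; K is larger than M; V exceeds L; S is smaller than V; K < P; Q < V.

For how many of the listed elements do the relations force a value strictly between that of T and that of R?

Chaining upward from T reaches: W, Q, N, V.
Chaining downward from R reaches: S, L, W, Q, U, V.
Strictly between T and R are those in both lists: W, Q, V — 3 elements.

3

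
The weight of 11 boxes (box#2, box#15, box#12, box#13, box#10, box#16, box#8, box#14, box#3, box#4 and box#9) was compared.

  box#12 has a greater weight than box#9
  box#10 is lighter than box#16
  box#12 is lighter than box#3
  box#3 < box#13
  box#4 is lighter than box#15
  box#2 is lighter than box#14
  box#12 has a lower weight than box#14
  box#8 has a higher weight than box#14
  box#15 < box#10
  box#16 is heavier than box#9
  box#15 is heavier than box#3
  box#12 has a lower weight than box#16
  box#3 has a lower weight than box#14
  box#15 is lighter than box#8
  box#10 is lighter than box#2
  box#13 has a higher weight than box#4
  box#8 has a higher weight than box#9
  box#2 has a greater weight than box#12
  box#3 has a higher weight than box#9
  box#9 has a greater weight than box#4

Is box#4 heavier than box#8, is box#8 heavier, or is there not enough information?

box#8

box#4 < box#9 < box#12 < box#3 < box#15 < box#10 < box#2 < box#14 < box#8, by transitivity through box#9, box#12, box#3, box#15, box#10, box#2, box#14.
So box#8 is heavier.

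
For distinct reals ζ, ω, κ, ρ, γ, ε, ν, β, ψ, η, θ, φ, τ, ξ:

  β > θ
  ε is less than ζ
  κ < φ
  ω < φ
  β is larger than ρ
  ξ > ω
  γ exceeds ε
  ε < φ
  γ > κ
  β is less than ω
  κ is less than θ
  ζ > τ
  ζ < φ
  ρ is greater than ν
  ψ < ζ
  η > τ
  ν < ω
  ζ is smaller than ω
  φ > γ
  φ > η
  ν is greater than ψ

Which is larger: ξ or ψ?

ξ

ψ < ν < ρ < β < ω < ξ, by transitivity through ν, ρ, β, ω.
So ψ < ξ; ξ is the larger of the two.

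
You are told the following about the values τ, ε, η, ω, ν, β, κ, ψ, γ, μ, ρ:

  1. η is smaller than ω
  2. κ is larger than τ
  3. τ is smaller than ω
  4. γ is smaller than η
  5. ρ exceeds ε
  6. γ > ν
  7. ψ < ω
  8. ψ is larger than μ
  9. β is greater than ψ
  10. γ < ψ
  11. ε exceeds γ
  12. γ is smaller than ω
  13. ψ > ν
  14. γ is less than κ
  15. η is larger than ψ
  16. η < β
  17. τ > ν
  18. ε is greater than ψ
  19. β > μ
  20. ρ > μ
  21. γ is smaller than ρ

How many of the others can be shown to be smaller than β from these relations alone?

From β the given relations immediately reach μ, ψ, η.
From those, ν, γ — 5 in total.
No other element is forced below β by the given relations, so the count is 5.

5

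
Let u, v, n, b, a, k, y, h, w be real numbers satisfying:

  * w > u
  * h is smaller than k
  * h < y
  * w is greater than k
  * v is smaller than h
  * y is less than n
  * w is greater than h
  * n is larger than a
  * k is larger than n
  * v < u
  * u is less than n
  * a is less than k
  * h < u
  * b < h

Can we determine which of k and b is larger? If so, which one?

b < h and h < y give b < y.
Then y < n extends the chain to n.
With n < k: b < h < y < n < k.
So k is larger.

k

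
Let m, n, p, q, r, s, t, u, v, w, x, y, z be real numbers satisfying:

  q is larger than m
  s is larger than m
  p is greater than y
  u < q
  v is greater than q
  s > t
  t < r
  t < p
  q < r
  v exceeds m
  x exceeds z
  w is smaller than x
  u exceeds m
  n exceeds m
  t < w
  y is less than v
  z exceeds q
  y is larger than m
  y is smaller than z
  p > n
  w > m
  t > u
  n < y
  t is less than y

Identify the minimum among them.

u is not least since m < u; q is not least since m < q; t is not least since u < t; n is not least since m < n; y is not least since m < y; p is not least since n < p; v is not least since y < v; s is not least since m < s; r is not least since t < r; w is not least since t < w; z is not least since q < z; x is not least since w < x.
Only m has nothing below it, so m is the minimum.

m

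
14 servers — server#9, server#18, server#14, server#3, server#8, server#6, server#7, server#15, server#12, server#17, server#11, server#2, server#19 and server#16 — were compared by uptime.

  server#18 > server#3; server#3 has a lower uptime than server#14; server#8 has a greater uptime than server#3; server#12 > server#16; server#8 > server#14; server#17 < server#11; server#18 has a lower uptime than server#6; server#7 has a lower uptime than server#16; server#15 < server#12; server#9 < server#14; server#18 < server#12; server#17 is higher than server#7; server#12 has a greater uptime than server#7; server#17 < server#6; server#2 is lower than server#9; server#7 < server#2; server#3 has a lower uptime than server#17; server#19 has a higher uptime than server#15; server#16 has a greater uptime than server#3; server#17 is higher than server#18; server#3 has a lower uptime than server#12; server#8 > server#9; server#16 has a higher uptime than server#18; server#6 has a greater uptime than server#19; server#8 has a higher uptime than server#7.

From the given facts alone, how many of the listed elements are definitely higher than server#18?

From server#18 the given relations immediately reach server#17, server#16, server#12, server#6.
From those, server#11 — 5 in total.
No other element is forced above server#18 by the given relations, so the count is 5.

5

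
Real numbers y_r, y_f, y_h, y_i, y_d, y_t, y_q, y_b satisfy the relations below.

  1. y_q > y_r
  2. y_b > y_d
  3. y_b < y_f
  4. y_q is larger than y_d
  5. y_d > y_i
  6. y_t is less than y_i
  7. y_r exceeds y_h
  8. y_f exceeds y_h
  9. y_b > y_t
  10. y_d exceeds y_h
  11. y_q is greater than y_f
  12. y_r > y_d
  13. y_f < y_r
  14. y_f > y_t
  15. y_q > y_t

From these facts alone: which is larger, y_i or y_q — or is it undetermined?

y_i < y_d and y_d < y_b give y_i < y_b.
Then y_b < y_f extends the chain to y_f.
With y_f < y_r: y_i < y_d < y_b < y_f < y_r.
Then y_r < y_q extends the chain to y_q.
So y_q is larger.

y_q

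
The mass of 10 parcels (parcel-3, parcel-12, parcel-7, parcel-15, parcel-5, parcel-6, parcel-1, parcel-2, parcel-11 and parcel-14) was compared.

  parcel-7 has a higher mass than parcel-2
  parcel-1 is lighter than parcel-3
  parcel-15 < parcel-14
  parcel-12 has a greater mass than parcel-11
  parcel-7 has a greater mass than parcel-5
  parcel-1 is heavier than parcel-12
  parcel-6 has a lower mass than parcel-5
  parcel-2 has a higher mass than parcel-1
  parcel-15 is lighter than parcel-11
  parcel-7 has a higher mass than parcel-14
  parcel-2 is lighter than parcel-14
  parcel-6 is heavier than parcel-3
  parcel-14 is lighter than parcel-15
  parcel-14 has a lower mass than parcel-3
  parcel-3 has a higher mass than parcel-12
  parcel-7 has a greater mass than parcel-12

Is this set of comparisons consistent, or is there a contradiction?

We have parcel-14 < parcel-15 stated directly, yet also parcel-15 < parcel-11 < parcel-12 < parcel-1 < parcel-2 < parcel-14 by chaining the others — so parcel-15 < parcel-14. Contradiction.

inconsistent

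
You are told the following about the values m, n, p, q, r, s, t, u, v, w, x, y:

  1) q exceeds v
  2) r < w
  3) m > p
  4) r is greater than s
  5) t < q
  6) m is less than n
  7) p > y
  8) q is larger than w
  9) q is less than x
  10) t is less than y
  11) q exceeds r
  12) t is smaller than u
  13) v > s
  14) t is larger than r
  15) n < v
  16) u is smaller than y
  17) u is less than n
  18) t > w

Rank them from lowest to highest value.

s < r < w < t < u < y < p < m < n < v < q < x

Nothing is placed below s, so it is least; from there s < r; r < w; w < t; t < u; u < y; y < p; p < m; m < n; n < v; v < q; q < x, each given directly.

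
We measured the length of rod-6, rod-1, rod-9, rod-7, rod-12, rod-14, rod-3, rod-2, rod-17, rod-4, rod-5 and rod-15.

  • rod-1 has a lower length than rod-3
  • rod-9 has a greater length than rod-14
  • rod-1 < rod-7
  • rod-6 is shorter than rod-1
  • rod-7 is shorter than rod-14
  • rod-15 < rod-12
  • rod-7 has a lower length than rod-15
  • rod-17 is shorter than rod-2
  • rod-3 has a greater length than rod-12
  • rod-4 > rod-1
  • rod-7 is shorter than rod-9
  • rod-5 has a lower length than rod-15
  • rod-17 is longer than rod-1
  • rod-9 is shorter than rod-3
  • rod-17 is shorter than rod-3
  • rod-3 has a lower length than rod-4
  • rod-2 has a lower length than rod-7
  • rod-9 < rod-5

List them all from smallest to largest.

Each adjacent pair is fixed by a given relation: rod-6 < rod-1; rod-1 < rod-17; rod-17 < rod-2; rod-2 < rod-7; rod-7 < rod-14; rod-14 < rod-9; rod-9 < rod-5; rod-5 < rod-15; rod-15 < rod-12; rod-12 < rod-3; rod-3 < rod-4. Chaining them end to end gives the full order.

rod-6 < rod-1 < rod-17 < rod-2 < rod-7 < rod-14 < rod-9 < rod-5 < rod-15 < rod-12 < rod-3 < rod-4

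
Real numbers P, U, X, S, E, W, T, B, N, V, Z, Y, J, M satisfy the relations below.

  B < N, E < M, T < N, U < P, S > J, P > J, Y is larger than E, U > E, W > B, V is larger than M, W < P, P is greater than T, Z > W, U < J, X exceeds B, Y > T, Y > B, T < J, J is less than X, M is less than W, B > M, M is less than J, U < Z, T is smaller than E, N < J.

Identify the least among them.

E is not least since T < E; M is not least since E < M; B is not least since M < B; N is not least since B < N; V is not least since M < V; W is not least since B < W; U is not least since E < U; J is not least since T < J; X is not least since J < X; S is not least since J < S; Y is not least since T < Y; Z is not least since W < Z; P is not least since U < P.
Only T has nothing below it, so T is the least.

T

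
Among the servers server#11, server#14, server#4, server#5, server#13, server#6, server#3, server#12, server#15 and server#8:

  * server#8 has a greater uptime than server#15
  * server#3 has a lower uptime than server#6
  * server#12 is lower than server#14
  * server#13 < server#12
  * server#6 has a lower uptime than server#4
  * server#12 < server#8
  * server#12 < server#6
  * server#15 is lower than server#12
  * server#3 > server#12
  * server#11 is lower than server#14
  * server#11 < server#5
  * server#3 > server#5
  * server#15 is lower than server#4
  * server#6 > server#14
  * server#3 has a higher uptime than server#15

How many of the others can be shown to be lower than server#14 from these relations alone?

The elements the relations force below server#14 are server#13, server#11, server#15, server#12 — no chain reaches any other.
That is 4.

4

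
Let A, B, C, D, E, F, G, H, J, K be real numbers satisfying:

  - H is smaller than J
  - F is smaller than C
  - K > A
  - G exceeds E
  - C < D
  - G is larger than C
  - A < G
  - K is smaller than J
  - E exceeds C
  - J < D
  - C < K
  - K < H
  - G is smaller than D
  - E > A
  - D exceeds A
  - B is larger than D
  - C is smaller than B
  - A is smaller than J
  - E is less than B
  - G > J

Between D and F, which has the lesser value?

F < C and C < K give F < K.
With K < H: F < C < K < H.
Then H < J extends the chain to J.
With J < G: F < C < K < H < J < G.
Then G < D extends the chain to D.
So F < D; F is the smaller of the two.

F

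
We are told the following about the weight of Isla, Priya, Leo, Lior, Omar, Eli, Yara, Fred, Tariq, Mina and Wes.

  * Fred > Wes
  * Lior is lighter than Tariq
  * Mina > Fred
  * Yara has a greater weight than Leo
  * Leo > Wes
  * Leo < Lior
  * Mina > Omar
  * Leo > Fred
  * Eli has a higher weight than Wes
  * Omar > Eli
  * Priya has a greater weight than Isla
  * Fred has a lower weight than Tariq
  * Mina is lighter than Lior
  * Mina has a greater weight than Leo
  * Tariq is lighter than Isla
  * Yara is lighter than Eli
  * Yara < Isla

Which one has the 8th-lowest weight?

Chaining the given pairs: Wes < Fred < Leo < Yara < Eli < Omar < Mina < Lior < Tariq < Isla < Priya.
The 8th smallest is Lior.

Lior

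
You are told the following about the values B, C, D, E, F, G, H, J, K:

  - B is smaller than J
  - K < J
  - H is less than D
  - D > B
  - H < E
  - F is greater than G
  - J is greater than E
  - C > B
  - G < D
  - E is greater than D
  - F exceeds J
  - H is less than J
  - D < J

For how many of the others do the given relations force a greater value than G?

4

Directly above G: D, F.
One step further: E, J (4 so far).
No other element is forced above G by the given relations, so the count is 4.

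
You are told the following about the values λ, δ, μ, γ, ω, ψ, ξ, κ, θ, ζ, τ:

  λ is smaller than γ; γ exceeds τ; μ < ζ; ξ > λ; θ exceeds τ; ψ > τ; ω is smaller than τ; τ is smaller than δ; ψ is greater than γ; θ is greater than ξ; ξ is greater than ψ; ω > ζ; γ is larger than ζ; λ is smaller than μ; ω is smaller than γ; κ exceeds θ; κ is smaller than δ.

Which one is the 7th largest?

Chaining the given pairs: λ < μ < ζ < ω < τ < γ < ψ < ξ < θ < κ < δ.
The 7th largest is τ.

τ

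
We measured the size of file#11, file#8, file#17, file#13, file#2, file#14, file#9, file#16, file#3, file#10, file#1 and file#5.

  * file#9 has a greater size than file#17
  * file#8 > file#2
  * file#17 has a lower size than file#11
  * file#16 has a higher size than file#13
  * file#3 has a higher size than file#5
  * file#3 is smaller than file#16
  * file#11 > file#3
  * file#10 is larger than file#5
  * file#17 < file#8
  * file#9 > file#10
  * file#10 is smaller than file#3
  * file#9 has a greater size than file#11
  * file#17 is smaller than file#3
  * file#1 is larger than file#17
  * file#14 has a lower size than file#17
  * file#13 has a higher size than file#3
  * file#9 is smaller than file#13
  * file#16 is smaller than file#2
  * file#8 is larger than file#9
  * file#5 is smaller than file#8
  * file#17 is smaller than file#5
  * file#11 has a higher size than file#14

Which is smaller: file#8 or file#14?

file#14

Link the given pairs in sequence: file#14 < file#17; file#17 < file#5; file#5 < file#10; file#10 < file#3; file#3 < file#11; file#11 < file#9; file#9 < file#13; file#13 < file#16; file#16 < file#2; file#2 < file#8.
Chaining these gives file#14 < file#17 < file#5 < file#10 < file#3 < file#11 < file#9 < file#13 < file#16 < file#2 < file#8.
So file#14 < file#8; file#14 is the smaller of the two.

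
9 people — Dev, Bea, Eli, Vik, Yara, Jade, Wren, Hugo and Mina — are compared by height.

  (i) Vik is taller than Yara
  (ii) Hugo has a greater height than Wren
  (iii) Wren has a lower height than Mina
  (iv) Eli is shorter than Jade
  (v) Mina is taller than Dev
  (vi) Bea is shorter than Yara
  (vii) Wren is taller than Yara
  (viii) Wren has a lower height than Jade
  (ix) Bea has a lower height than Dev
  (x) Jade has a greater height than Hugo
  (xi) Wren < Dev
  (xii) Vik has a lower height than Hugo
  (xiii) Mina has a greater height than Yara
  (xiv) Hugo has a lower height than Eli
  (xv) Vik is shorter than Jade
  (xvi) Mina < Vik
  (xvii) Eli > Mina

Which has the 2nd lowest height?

Chaining the given pairs: Bea < Yara < Wren < Dev < Mina < Vik < Hugo < Eli < Jade.
The 2nd smallest is Yara.

Yara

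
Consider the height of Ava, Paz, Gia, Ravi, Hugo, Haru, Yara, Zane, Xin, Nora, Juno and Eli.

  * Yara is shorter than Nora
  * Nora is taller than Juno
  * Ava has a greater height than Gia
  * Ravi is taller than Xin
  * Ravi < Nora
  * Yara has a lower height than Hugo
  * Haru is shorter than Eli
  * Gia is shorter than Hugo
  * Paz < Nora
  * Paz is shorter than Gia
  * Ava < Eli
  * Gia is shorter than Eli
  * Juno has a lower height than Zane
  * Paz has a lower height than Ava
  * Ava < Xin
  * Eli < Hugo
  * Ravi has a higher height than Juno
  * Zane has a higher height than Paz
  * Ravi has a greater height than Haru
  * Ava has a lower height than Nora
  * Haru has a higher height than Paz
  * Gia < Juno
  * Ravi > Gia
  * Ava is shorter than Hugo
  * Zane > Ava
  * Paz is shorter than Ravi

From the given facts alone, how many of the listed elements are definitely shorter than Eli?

4

The elements the relations force below Eli are Paz, Haru, Gia, Ava — no chain reaches any other.
That is 4.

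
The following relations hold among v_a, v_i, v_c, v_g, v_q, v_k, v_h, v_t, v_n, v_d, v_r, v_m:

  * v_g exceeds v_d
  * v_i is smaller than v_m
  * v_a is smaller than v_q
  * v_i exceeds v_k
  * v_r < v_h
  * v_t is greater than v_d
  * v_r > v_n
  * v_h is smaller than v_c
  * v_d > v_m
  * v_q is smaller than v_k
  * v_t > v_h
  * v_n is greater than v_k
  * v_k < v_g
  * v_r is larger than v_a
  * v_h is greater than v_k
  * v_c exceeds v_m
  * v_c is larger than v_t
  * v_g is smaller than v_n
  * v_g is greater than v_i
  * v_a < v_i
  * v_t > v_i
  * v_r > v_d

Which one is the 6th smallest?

Chaining the given pairs: v_a < v_q < v_k < v_i < v_m < v_d < v_g < v_n < v_r < v_h < v_t < v_c.
Counting 6 from the smallest end gives v_d.

v_d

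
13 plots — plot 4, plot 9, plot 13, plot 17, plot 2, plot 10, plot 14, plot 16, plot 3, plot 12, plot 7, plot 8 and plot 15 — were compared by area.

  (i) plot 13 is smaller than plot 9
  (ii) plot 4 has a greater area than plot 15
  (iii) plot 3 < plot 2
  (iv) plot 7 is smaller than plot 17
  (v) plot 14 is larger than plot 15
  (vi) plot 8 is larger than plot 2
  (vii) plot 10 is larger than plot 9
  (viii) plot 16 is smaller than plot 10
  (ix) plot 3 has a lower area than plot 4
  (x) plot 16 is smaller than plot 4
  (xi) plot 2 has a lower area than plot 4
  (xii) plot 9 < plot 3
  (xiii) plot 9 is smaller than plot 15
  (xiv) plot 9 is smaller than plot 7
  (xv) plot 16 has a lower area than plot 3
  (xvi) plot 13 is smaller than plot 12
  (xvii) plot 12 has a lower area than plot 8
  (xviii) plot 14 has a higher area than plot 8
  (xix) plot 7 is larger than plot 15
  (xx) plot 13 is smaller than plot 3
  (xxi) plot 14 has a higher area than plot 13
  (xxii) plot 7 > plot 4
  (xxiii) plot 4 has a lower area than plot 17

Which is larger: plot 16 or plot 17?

plot 17

plot 16 < plot 3 and plot 3 < plot 2 give plot 16 < plot 2.
With plot 2 < plot 4: plot 16 < plot 3 < plot 2 < plot 4.
Then plot 4 < plot 7 extends the chain to plot 7.
Then plot 7 < plot 17 extends the chain to plot 17.
So plot 16 < plot 17; plot 17 is the larger of the two.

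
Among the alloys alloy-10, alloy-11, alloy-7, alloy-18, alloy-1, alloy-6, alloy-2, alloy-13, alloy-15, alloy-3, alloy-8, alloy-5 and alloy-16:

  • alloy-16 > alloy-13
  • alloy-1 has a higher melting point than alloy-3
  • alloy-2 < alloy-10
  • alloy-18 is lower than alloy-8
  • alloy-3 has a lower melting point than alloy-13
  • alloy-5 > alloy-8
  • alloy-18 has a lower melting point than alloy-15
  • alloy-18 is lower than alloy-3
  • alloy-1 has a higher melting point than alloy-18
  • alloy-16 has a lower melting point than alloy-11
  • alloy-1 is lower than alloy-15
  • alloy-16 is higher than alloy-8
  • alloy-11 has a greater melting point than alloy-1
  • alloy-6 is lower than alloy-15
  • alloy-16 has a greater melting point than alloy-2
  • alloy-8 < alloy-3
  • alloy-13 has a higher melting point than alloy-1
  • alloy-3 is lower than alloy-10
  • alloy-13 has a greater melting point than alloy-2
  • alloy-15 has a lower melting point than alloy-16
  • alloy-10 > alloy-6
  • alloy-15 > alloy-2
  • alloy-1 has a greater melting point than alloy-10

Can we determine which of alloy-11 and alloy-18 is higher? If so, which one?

Following the relations from alloy-18: alloy-18 < alloy-8 < alloy-3 < alloy-10 < alloy-1 < alloy-13 < alloy-16 < alloy-11.
So alloy-11 is higher.

alloy-11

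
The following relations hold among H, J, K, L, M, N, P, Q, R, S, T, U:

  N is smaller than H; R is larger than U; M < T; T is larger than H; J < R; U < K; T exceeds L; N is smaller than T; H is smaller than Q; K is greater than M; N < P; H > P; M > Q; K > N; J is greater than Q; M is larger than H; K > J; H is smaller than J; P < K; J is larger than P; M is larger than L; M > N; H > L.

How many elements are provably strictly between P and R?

Chaining upward from P reaches: H, Q, M, J, T, K.
Chaining downward from R reaches: N, U, L, H, Q, J.
Strictly between P and R are those in both lists: H, Q, J — 3 elements.

3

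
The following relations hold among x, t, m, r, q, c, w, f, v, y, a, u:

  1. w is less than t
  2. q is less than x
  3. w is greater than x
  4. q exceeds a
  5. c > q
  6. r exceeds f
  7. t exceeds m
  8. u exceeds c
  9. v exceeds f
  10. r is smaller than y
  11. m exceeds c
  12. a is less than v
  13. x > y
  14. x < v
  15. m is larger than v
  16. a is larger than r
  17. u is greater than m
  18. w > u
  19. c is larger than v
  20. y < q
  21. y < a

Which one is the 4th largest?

m

Chaining the given pairs: f < r < y < a < q < x < v < c < m < u < w < t.
Counting 4 from the largest end gives m.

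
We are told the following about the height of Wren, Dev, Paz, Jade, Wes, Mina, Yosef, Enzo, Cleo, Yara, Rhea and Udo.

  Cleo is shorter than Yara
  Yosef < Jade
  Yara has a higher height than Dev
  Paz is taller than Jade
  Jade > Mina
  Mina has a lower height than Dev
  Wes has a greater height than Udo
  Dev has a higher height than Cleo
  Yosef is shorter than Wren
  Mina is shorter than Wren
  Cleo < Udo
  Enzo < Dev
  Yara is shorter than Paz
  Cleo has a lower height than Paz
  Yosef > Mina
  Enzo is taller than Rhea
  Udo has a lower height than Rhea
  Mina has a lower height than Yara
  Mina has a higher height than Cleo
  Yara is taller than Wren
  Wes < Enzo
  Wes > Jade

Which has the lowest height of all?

Cleo

Udo is not least since Cleo < Udo; Mina is not least since Cleo < Mina; Yosef is not least since Mina < Yosef; Jade is not least since Yosef < Jade; Wes is not least since Jade < Wes; Rhea is not least since Udo < Rhea; Enzo is not least since Wes < Enzo; Wren is not least since Mina < Wren; Dev is not least since Enzo < Dev; Yara is not least since Dev < Yara; Paz is not least since Cleo < Paz.
Only Cleo has nothing below it, so Cleo is the lowest height.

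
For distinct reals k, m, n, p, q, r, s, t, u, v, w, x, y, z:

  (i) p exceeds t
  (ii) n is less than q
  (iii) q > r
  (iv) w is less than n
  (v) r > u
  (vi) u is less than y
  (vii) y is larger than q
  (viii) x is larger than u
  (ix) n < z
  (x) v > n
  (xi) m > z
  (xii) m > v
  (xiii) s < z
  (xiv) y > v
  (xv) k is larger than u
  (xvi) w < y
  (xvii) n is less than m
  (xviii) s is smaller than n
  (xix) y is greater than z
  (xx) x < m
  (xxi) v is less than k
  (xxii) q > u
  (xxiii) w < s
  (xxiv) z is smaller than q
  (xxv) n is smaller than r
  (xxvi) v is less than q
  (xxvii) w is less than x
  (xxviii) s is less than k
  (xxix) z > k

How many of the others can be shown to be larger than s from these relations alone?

8

The elements the relations force above s are n, v, r, k, z, q, y, m — no chain reaches any other.
That is 8.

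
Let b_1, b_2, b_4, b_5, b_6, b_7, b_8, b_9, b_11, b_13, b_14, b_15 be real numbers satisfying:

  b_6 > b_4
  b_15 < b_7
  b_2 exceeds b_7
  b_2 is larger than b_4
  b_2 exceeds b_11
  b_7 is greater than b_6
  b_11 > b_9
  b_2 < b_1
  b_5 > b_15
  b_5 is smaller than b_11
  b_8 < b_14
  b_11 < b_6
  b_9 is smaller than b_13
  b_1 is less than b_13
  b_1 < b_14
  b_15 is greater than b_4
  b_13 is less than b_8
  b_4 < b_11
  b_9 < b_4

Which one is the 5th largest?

Piecing the relations together gives one ordering: b_9 < b_4 < b_15 < b_5 < b_11 < b_6 < b_7 < b_2 < b_1 < b_13 < b_8 < b_14.
The 5th largest is b_2.

b_2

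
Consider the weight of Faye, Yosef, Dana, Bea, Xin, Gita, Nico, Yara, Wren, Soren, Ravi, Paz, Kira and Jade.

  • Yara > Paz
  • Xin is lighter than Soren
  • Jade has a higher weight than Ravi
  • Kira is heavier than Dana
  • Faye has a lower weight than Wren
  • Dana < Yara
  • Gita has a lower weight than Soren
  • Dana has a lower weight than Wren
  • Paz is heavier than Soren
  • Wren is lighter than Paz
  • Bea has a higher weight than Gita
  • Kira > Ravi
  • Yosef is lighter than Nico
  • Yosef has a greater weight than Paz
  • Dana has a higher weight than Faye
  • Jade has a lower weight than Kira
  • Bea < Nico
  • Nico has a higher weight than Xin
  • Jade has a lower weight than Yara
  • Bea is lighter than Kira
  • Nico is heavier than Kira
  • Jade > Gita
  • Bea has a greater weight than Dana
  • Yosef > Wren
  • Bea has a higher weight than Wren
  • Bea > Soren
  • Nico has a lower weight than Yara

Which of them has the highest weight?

Yara

Gita is not greatest since Gita < Soren; Xin is not greatest since Xin < Nico; Faye is not greatest since Faye < Dana; Dana is not greatest since Dana < Bea; Ravi is not greatest since Ravi < Jade; Soren is not greatest since Soren < Paz; Wren is not greatest since Wren < Yosef; Paz is not greatest since Paz < Yara; Yosef is not greatest since Yosef < Nico; Jade is not greatest since Jade < Kira; Bea is not greatest since Bea < Nico; Kira is not greatest since Kira < Nico; Nico is not greatest since Nico < Yara.
Only Yara has nothing above it, so Yara is the highest weight.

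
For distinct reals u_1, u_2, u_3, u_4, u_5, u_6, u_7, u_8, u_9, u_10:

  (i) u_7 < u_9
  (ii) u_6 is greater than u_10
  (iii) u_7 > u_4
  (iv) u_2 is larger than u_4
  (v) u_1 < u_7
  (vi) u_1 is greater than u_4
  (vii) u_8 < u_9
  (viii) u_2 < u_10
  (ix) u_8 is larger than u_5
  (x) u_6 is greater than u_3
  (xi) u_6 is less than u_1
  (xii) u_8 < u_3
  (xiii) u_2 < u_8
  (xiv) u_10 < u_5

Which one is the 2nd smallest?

u_2

Chaining the given pairs: u_4 < u_2 < u_10 < u_5 < u_8 < u_3 < u_6 < u_1 < u_7 < u_9.
Counting 2 from the smallest end gives u_2.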